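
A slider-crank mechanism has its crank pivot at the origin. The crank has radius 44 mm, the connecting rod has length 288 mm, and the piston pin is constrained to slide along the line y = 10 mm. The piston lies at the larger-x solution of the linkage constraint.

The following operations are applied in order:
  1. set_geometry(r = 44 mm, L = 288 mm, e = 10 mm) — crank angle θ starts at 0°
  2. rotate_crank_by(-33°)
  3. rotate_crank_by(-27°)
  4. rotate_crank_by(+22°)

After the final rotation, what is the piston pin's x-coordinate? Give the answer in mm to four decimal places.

320.2743

set_geometry: r = 44 mm, L = 288 mm, e = 10 mm; θ ← 0°
rotate_crank_by(-33°): θ ← 0° -33° = -33°
rotate_crank_by(-27°): θ ← -33° -27° = -60°
rotate_crank_by(+22°): θ ← -60° +22° = -38°
crank pin P = (r cos θ, r sin θ) = (34.672473, -27.089105)
h = r sin θ − e = -27.089105 − 10 = -37.089105
x = r cos θ + √(L² − h²) = 34.672473 + √(82944.0 − 1375.6017) = 34.672473 + 285.601818 = 320.274291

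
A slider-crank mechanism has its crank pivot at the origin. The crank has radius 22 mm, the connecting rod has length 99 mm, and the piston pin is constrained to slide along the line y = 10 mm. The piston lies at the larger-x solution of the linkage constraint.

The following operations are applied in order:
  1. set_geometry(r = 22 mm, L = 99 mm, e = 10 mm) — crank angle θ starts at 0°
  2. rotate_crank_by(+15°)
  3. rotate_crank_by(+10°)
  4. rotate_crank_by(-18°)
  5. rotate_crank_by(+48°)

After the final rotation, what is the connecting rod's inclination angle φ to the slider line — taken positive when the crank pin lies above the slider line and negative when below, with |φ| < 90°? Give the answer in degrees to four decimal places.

set_geometry: r = 22 mm, L = 99 mm, e = 10 mm; θ ← 0°
rotate_crank_by(+15°): θ ← 0° +15° = 15°
rotate_crank_by(+10°): θ ← 15° +10° = 25°
rotate_crank_by(-18°): θ ← 25° -18° = 7°
rotate_crank_by(+48°): θ ← 7° +48° = 55°
crank pin P = (r cos θ, r sin θ) = (12.618682, 18.021345)
h = r sin θ − e = 18.021345 − 10 = 8.021345
sin φ = h / L = 8.021345 / 99 = 0.08102369
φ = arcsin(0.08102369) = 4.647410°

4.6474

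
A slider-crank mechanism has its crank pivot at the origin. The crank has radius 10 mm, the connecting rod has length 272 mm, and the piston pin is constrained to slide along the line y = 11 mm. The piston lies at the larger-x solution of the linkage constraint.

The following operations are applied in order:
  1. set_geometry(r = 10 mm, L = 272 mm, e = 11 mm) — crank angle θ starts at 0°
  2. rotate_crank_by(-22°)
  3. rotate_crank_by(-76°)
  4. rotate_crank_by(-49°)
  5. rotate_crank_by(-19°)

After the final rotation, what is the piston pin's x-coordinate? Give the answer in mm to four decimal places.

261.9658

set_geometry: r = 10 mm, L = 272 mm, e = 11 mm; θ ← 0°
rotate_crank_by(-22°): θ ← 0° -22° = -22°
rotate_crank_by(-76°): θ ← -22° -76° = -98°
rotate_crank_by(-49°): θ ← -98° -49° = -147°
rotate_crank_by(-19°): θ ← -147° -19° = -166°
crank pin P = (r cos θ, r sin θ) = (-9.702957, -2.419219)
h = r sin θ − e = -2.419219 − 11 = -13.419219
x = r cos θ + √(L² − h²) = -9.702957 + √(73984.0 − 180.0754) = -9.702957 + 271.668777 = 261.965820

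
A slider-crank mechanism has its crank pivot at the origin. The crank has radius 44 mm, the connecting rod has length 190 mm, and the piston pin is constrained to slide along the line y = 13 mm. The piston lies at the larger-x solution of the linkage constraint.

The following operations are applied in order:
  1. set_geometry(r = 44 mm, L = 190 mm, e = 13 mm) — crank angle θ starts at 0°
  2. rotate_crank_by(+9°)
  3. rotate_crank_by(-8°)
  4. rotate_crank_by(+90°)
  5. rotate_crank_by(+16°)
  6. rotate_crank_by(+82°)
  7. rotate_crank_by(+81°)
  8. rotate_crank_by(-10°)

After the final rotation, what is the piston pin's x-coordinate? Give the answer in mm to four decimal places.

173.8168

set_geometry: r = 44 mm, L = 190 mm, e = 13 mm; θ ← 0°
rotate_crank_by(+9°): θ ← 0° +9° = 9°
rotate_crank_by(-8°): θ ← 9° -8° = 1°
rotate_crank_by(+90°): θ ← 1° +90° = 91°
rotate_crank_by(+16°): θ ← 91° +16° = 107°
rotate_crank_by(+82°): θ ← 107° +82° = 189°
rotate_crank_by(+81°): θ ← 189° +81° = 270°
rotate_crank_by(-10°): θ ← 270° -10° = 260°
crank pin P = (r cos θ, r sin θ) = (-7.640520, -43.331541)
h = r sin θ − e = -43.331541 − 13 = -56.331541
x = r cos θ + √(L² − h²) = -7.640520 + √(36100.0 − 3173.2425) = -7.640520 + 181.457316 = 173.816796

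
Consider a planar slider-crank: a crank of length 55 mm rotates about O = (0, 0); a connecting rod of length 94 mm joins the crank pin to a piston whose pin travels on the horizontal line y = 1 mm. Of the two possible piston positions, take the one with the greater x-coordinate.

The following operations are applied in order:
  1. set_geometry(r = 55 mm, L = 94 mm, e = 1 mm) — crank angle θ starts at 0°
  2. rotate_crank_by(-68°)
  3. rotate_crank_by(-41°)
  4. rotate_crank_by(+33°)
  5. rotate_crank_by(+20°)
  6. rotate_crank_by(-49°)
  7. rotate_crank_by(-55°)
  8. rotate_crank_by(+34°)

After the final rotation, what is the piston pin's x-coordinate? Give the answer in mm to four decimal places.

set_geometry: r = 55 mm, L = 94 mm, e = 1 mm; θ ← 0°
rotate_crank_by(-68°): θ ← 0° -68° = -68°
rotate_crank_by(-41°): θ ← -68° -41° = -109°
rotate_crank_by(+33°): θ ← -109° +33° = -76°
rotate_crank_by(+20°): θ ← -76° +20° = -56°
rotate_crank_by(-49°): θ ← -56° -49° = -105°
rotate_crank_by(-55°): θ ← -105° -55° = -160°
rotate_crank_by(+34°): θ ← -160° +34° = -126°
crank pin P = (r cos θ, r sin θ) = (-32.328189, -44.495935)
h = r sin θ − e = -44.495935 − 1 = -45.495935
x = r cos θ + √(L² − h²) = -32.328189 + √(8836.0 − 2069.8801) = -32.328189 + 82.256428 = 49.928239

49.9282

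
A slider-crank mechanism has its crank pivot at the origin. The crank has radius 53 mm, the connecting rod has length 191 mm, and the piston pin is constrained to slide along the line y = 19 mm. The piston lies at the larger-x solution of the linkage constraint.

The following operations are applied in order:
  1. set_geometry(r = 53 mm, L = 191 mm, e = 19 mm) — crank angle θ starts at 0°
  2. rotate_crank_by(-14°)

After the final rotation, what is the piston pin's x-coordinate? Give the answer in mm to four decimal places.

set_geometry: r = 53 mm, L = 191 mm, e = 19 mm; θ ← 0°
rotate_crank_by(-14°): θ ← 0° -14° = -14°
crank pin P = (r cos θ, r sin θ) = (51.425673, -12.821860)
h = r sin θ − e = -12.821860 − 19 = -31.821860
x = r cos θ + √(L² − h²) = 51.425673 + √(36481.0 − 1012.6308) = 51.425673 + 188.330479 = 239.756152

239.7562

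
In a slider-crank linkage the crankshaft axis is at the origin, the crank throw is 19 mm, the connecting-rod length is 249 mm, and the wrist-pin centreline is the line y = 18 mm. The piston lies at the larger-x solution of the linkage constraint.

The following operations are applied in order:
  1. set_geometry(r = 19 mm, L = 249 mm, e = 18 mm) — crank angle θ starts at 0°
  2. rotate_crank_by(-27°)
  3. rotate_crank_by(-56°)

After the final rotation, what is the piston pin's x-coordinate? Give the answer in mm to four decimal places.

248.5724

set_geometry: r = 19 mm, L = 249 mm, e = 18 mm; θ ← 0°
rotate_crank_by(-27°): θ ← 0° -27° = -27°
rotate_crank_by(-56°): θ ← -27° -56° = -83°
crank pin P = (r cos θ, r sin θ) = (2.315518, -18.858377)
h = r sin θ − e = -18.858377 − 18 = -36.858377
x = r cos θ + √(L² − h²) = 2.315518 + √(62001.0 − 1358.5399) = 2.315518 + 246.256898 = 248.572416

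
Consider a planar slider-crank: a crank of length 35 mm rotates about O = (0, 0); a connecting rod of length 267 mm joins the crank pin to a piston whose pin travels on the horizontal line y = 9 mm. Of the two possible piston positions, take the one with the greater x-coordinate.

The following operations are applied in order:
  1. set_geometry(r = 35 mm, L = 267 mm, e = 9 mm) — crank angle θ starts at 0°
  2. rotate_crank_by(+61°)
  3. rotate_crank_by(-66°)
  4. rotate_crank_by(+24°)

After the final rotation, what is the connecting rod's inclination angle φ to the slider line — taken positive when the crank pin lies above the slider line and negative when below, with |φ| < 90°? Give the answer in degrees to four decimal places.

0.5139

set_geometry: r = 35 mm, L = 267 mm, e = 9 mm; θ ← 0°
rotate_crank_by(+61°): θ ← 0° +61° = 61°
rotate_crank_by(-66°): θ ← 61° -66° = -5°
rotate_crank_by(+24°): θ ← -5° +24° = 19°
crank pin P = (r cos θ, r sin θ) = (33.093150, 11.394885)
h = r sin θ − e = 11.394885 − 9 = 2.394885
sin φ = h / L = 2.394885 / 267 = 0.00896961
φ = arcsin(0.00896961) = 0.513928°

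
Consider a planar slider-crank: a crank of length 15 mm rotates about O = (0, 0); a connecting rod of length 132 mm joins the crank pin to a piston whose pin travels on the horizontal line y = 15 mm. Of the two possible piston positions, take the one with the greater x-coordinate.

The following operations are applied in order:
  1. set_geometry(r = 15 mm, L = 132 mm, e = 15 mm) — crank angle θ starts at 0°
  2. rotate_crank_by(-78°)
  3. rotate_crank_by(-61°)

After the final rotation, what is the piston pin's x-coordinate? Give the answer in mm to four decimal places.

118.3209

set_geometry: r = 15 mm, L = 132 mm, e = 15 mm; θ ← 0°
rotate_crank_by(-78°): θ ← 0° -78° = -78°
rotate_crank_by(-61°): θ ← -78° -61° = -139°
crank pin P = (r cos θ, r sin θ) = (-11.320644, -9.840885)
h = r sin θ − e = -9.840885 − 15 = -24.840885
x = r cos θ + √(L² − h²) = -11.320644 + √(17424.0 − 617.0696) = -11.320644 + 129.641546 = 118.320902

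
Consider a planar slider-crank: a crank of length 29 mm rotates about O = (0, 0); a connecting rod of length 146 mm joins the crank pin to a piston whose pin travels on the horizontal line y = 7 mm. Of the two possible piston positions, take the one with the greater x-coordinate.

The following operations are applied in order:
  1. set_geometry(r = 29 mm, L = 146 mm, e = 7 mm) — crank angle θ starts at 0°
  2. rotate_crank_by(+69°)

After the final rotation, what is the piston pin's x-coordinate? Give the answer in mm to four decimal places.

155.0061

set_geometry: r = 29 mm, L = 146 mm, e = 7 mm; θ ← 0°
rotate_crank_by(+69°): θ ← 0° +69° = 69°
crank pin P = (r cos θ, r sin θ) = (10.392671, 27.073832)
h = r sin θ − e = 27.073832 − 7 = 20.073832
x = r cos θ + √(L² − h²) = 10.392671 + √(21316.0 − 402.9587) = 10.392671 + 144.613420 = 155.006091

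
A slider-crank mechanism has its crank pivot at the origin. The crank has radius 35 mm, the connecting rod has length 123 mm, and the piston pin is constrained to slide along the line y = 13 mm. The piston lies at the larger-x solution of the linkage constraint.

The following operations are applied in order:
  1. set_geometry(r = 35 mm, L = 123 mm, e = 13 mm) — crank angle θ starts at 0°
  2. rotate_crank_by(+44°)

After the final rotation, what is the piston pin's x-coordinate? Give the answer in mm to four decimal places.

set_geometry: r = 35 mm, L = 123 mm, e = 13 mm; θ ← 0°
rotate_crank_by(+44°): θ ← 0° +44° = 44°
crank pin P = (r cos θ, r sin θ) = (25.176893, 24.313043)
h = r sin θ − e = 24.313043 − 13 = 11.313043
x = r cos θ + √(L² − h²) = 25.176893 + √(15129.0 − 127.9849) = 25.176893 + 122.478631 = 147.655524

147.6555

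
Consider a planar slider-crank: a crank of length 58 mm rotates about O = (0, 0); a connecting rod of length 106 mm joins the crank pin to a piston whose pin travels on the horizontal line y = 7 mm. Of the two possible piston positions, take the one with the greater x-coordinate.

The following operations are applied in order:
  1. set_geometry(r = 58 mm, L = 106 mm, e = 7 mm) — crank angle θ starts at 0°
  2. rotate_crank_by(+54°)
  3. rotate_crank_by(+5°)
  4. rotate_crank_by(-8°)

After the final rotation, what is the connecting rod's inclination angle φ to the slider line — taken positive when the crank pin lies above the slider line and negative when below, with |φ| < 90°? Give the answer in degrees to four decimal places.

21.0506

set_geometry: r = 58 mm, L = 106 mm, e = 7 mm; θ ← 0°
rotate_crank_by(+54°): θ ← 0° +54° = 54°
rotate_crank_by(+5°): θ ← 54° +5° = 59°
rotate_crank_by(-8°): θ ← 59° -8° = 51°
crank pin P = (r cos θ, r sin θ) = (36.500583, 45.074466)
h = r sin θ − e = 45.074466 − 7 = 38.074466
sin φ = h / L = 38.074466 / 106 = 0.35919307
φ = arcsin(0.35919307) = 21.050648°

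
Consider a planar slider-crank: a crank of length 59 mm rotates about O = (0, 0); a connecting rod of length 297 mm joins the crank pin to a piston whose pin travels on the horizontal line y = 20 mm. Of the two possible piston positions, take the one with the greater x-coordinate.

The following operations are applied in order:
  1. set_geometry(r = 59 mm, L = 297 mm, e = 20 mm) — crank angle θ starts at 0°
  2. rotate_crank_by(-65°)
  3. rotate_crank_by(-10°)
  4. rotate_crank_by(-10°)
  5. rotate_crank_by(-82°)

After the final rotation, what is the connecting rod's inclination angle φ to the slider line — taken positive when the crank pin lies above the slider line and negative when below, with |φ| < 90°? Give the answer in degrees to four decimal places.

-6.4322

set_geometry: r = 59 mm, L = 297 mm, e = 20 mm; θ ← 0°
rotate_crank_by(-65°): θ ← 0° -65° = -65°
rotate_crank_by(-10°): θ ← -65° -10° = -75°
rotate_crank_by(-10°): θ ← -75° -10° = -85°
rotate_crank_by(-82°): θ ← -85° -82° = -167°
crank pin P = (r cos θ, r sin θ) = (-57.487834, -13.272112)
h = r sin θ − e = -13.272112 − 20 = -33.272112
sin φ = h / L = -33.272112 / 297 = -0.11202731
φ = arcsin(-0.11202731) = -6.432195°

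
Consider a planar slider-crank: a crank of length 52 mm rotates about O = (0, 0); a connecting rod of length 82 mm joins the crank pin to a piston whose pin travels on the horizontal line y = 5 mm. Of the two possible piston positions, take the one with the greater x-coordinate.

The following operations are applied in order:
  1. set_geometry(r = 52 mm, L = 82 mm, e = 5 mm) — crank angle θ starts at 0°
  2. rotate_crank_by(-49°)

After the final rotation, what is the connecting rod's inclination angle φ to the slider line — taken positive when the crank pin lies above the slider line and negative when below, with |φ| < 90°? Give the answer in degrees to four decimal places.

set_geometry: r = 52 mm, L = 82 mm, e = 5 mm; θ ← 0°
rotate_crank_by(-49°): θ ← 0° -49° = -49°
crank pin P = (r cos θ, r sin θ) = (34.115070, -39.244898)
h = r sin θ − e = -39.244898 − 5 = -44.244898
sin φ = h / L = -44.244898 / 82 = -0.53957193
φ = arcsin(-0.53957193) = -32.654503°

-32.6545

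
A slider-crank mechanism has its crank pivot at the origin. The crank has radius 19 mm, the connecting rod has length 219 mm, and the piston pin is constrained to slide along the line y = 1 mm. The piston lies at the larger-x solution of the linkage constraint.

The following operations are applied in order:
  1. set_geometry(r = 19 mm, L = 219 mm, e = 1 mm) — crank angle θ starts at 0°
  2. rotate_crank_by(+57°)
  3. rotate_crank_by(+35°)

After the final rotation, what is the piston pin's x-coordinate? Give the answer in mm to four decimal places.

set_geometry: r = 19 mm, L = 219 mm, e = 1 mm; θ ← 0°
rotate_crank_by(+57°): θ ← 0° +57° = 57°
rotate_crank_by(+35°): θ ← 57° +35° = 92°
crank pin P = (r cos θ, r sin θ) = (-0.663090, 18.988426)
h = r sin θ − e = 18.988426 − 1 = 17.988426
x = r cos θ + √(L² − h²) = -0.663090 + √(47961.0 − 323.5835) = -0.663090 + 218.259975 = 217.596884

217.5969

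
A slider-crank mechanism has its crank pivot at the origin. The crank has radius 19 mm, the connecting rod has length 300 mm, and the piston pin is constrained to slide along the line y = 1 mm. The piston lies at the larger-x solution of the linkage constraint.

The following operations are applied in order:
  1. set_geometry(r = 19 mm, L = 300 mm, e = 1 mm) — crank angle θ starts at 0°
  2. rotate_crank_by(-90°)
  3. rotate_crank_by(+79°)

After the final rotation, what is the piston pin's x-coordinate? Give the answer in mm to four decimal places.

318.6153

set_geometry: r = 19 mm, L = 300 mm, e = 1 mm; θ ← 0°
rotate_crank_by(-90°): θ ← 0° -90° = -90°
rotate_crank_by(+79°): θ ← -90° +79° = -11°
crank pin P = (r cos θ, r sin θ) = (18.650916, -3.625371)
h = r sin θ − e = -3.625371 − 1 = -4.625371
x = r cos θ + √(L² − h²) = 18.650916 + √(90000.0 − 21.3941) = 18.650916 + 299.964341 = 318.615258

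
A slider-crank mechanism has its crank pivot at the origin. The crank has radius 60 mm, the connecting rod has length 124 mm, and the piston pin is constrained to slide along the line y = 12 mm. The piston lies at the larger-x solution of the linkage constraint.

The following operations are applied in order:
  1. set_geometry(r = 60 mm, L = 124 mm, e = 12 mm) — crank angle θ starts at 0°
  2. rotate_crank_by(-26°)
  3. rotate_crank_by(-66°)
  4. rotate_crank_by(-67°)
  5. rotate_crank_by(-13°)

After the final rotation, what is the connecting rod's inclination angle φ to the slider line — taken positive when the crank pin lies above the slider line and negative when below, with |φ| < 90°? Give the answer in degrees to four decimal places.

-9.4459

set_geometry: r = 60 mm, L = 124 mm, e = 12 mm; θ ← 0°
rotate_crank_by(-26°): θ ← 0° -26° = -26°
rotate_crank_by(-66°): θ ← -26° -66° = -92°
rotate_crank_by(-67°): θ ← -92° -67° = -159°
rotate_crank_by(-13°): θ ← -159° -13° = -172°
crank pin P = (r cos θ, r sin θ) = (-59.416084, -8.350386)
h = r sin θ − e = -8.350386 − 12 = -20.350386
sin φ = h / L = -20.350386 / 124 = -0.16411602
φ = arcsin(-0.16411602) = -9.445886°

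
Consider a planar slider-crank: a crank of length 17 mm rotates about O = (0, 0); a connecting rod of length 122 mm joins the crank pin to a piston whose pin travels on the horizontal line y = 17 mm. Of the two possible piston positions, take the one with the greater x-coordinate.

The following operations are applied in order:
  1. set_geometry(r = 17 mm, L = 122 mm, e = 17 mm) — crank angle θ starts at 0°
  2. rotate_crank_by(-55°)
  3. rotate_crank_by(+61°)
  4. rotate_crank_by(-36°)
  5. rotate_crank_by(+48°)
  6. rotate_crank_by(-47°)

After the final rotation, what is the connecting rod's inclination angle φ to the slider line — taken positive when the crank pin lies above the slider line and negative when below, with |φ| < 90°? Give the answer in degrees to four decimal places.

-11.9407

set_geometry: r = 17 mm, L = 122 mm, e = 17 mm; θ ← 0°
rotate_crank_by(-55°): θ ← 0° -55° = -55°
rotate_crank_by(+61°): θ ← -55° +61° = 6°
rotate_crank_by(-36°): θ ← 6° -36° = -30°
rotate_crank_by(+48°): θ ← -30° +48° = 18°
rotate_crank_by(-47°): θ ← 18° -47° = -29°
crank pin P = (r cos θ, r sin θ) = (14.868535, -8.241764)
h = r sin θ − e = -8.241764 − 17 = -25.241764
sin φ = h / L = -25.241764 / 122 = -0.20689970
φ = arcsin(-0.20689970) = -11.940728°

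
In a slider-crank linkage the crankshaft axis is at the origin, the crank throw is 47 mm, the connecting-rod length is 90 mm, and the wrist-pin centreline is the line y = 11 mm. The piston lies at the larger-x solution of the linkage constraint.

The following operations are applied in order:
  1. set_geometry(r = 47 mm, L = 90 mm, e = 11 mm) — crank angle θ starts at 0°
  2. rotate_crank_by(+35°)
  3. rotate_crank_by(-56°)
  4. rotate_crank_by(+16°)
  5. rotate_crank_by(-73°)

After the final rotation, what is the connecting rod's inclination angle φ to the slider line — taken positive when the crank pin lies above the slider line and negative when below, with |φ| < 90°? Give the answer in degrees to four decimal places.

-39.2742

set_geometry: r = 47 mm, L = 90 mm, e = 11 mm; θ ← 0°
rotate_crank_by(+35°): θ ← 0° +35° = 35°
rotate_crank_by(-56°): θ ← 35° -56° = -21°
rotate_crank_by(+16°): θ ← -21° +16° = -5°
rotate_crank_by(-73°): θ ← -5° -73° = -78°
crank pin P = (r cos θ, r sin θ) = (9.771849, -45.972937)
h = r sin θ − e = -45.972937 − 11 = -56.972937
sin φ = h / L = -56.972937 / 90 = -0.63303264
φ = arcsin(-0.63303264) = -39.274221°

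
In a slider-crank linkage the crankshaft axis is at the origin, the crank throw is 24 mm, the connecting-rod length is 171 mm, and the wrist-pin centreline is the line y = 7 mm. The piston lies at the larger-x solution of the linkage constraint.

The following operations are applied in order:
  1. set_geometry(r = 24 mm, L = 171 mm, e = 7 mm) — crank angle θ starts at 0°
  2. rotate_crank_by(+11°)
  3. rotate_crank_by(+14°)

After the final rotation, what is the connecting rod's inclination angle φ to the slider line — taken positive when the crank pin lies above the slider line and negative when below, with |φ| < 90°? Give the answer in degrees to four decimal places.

set_geometry: r = 24 mm, L = 171 mm, e = 7 mm; θ ← 0°
rotate_crank_by(+11°): θ ← 0° +11° = 11°
rotate_crank_by(+14°): θ ← 11° +14° = 25°
crank pin P = (r cos θ, r sin θ) = (21.751387, 10.142838)
h = r sin θ − e = 10.142838 − 7 = 3.142838
sin φ = h / L = 3.142838 / 171 = 0.01837917
φ = arcsin(0.01837917) = 1.053108°

1.0531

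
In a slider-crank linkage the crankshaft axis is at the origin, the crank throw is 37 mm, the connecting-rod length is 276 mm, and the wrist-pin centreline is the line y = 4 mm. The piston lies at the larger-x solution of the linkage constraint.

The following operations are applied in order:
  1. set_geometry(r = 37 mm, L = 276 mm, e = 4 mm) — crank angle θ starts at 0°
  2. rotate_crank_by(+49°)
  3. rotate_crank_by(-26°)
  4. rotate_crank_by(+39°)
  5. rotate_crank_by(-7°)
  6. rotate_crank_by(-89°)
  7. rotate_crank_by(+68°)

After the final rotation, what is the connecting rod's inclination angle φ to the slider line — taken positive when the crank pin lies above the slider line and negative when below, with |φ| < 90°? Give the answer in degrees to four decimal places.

3.4669

set_geometry: r = 37 mm, L = 276 mm, e = 4 mm; θ ← 0°
rotate_crank_by(+49°): θ ← 0° +49° = 49°
rotate_crank_by(-26°): θ ← 49° -26° = 23°
rotate_crank_by(+39°): θ ← 23° +39° = 62°
rotate_crank_by(-7°): θ ← 62° -7° = 55°
rotate_crank_by(-89°): θ ← 55° -89° = -34°
rotate_crank_by(+68°): θ ← -34° +68° = 34°
crank pin P = (r cos θ, r sin θ) = (30.674390, 20.690137)
h = r sin θ − e = 20.690137 − 4 = 16.690137
sin φ = h / L = 16.690137 / 276 = 0.06047151
φ = arcsin(0.06047151) = 3.466878°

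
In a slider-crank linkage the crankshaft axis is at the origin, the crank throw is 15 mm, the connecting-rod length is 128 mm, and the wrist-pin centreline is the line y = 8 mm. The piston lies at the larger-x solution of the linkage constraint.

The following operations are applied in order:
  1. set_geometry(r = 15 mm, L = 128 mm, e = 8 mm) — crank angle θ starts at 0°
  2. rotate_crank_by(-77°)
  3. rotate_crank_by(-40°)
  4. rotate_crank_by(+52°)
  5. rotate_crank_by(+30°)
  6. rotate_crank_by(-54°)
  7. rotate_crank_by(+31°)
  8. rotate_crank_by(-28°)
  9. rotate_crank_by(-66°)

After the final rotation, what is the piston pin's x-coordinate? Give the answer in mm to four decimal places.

set_geometry: r = 15 mm, L = 128 mm, e = 8 mm; θ ← 0°
rotate_crank_by(-77°): θ ← 0° -77° = -77°
rotate_crank_by(-40°): θ ← -77° -40° = -117°
rotate_crank_by(+52°): θ ← -117° +52° = -65°
rotate_crank_by(+30°): θ ← -65° +30° = -35°
rotate_crank_by(-54°): θ ← -35° -54° = -89°
rotate_crank_by(+31°): θ ← -89° +31° = -58°
rotate_crank_by(-28°): θ ← -58° -28° = -86°
rotate_crank_by(-66°): θ ← -86° -66° = -152°
crank pin P = (r cos θ, r sin θ) = (-13.244214, -7.042073)
h = r sin θ − e = -7.042073 − 8 = -15.042073
x = r cos θ + √(L² − h²) = -13.244214 + √(16384.0 − 226.2640) = -13.244214 + 127.113084 = 113.868870

113.8689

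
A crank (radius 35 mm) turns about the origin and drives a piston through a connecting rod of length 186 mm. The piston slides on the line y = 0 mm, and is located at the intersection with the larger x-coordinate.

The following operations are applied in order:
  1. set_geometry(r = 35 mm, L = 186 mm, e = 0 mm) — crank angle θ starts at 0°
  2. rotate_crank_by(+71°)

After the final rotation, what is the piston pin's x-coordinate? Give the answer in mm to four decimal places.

set_geometry: r = 35 mm, L = 186 mm, e = 0 mm; θ ← 0°
rotate_crank_by(+71°): θ ← 0° +71° = 71°
crank pin P = (r cos θ, r sin θ) = (11.394885, 33.093150)
h = r sin θ − e = 33.093150 − 0 = 33.093150
x = r cos θ + √(L² − h²) = 11.394885 + √(34596.0 − 1095.1566) = 11.394885 + 183.032356 = 194.427242

194.4272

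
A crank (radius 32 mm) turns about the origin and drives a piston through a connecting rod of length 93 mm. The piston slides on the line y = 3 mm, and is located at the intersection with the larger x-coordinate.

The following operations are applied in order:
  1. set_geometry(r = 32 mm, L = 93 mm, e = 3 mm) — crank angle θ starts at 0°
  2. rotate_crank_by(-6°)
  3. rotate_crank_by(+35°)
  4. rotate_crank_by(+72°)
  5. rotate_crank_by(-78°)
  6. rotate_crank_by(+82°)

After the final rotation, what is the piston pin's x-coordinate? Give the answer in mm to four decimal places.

80.4311

set_geometry: r = 32 mm, L = 93 mm, e = 3 mm; θ ← 0°
rotate_crank_by(-6°): θ ← 0° -6° = -6°
rotate_crank_by(+35°): θ ← -6° +35° = 29°
rotate_crank_by(+72°): θ ← 29° +72° = 101°
rotate_crank_by(-78°): θ ← 101° -78° = 23°
rotate_crank_by(+82°): θ ← 23° +82° = 105°
crank pin P = (r cos θ, r sin θ) = (-8.282209, 30.909626)
h = r sin θ − e = 30.909626 − 3 = 27.909626
x = r cos θ + √(L² − h²) = -8.282209 + √(8649.0 − 778.9472) = -8.282209 + 88.713318 = 80.431108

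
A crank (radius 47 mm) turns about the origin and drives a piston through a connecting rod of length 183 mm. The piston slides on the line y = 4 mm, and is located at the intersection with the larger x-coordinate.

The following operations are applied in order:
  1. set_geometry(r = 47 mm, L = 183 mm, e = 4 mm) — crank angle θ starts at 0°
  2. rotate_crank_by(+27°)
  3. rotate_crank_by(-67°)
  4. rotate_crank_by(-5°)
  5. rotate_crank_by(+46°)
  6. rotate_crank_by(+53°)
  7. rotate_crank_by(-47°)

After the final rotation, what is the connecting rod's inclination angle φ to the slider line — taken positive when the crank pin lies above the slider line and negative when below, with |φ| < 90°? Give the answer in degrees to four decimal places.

0.5410

set_geometry: r = 47 mm, L = 183 mm, e = 4 mm; θ ← 0°
rotate_crank_by(+27°): θ ← 0° +27° = 27°
rotate_crank_by(-67°): θ ← 27° -67° = -40°
rotate_crank_by(-5°): θ ← -40° -5° = -45°
rotate_crank_by(+46°): θ ← -45° +46° = 1°
rotate_crank_by(+53°): θ ← 1° +53° = 54°
rotate_crank_by(-47°): θ ← 54° -47° = 7°
crank pin P = (r cos θ, r sin θ) = (46.649669, 5.727859)
h = r sin θ − e = 5.727859 − 4 = 1.727859
sin φ = h / L = 1.727859 / 183 = 0.00944185
φ = arcsin(0.00944185) = 0.540986°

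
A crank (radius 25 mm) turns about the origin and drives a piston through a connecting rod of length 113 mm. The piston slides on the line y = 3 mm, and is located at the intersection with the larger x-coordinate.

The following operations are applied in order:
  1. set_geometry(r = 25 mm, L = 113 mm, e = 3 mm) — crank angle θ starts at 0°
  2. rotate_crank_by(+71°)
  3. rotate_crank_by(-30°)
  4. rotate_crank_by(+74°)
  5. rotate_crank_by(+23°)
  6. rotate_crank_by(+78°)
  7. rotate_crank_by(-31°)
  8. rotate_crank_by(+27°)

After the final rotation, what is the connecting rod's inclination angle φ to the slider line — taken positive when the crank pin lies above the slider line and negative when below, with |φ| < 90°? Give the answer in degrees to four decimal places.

set_geometry: r = 25 mm, L = 113 mm, e = 3 mm; θ ← 0°
rotate_crank_by(+71°): θ ← 0° +71° = 71°
rotate_crank_by(-30°): θ ← 71° -30° = 41°
rotate_crank_by(+74°): θ ← 41° +74° = 115°
rotate_crank_by(+23°): θ ← 115° +23° = 138°
rotate_crank_by(+78°): θ ← 138° +78° = 216°
rotate_crank_by(-31°): θ ← 216° -31° = 185°
rotate_crank_by(+27°): θ ← 185° +27° = 212°
crank pin P = (r cos θ, r sin θ) = (-21.201202, -13.247982)
h = r sin θ − e = -13.247982 − 3 = -16.247982
sin φ = h / L = -16.247982 / 113 = -0.14378745
φ = arcsin(-0.14378745) = -8.267069°

-8.2671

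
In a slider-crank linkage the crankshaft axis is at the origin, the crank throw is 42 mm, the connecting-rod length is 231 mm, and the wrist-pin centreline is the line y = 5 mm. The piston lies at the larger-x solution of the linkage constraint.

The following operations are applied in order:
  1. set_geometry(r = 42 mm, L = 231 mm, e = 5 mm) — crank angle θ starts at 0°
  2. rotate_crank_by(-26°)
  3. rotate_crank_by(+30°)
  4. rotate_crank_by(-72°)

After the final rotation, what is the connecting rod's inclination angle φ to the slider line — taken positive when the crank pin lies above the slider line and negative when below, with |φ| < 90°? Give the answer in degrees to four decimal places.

-10.9659

set_geometry: r = 42 mm, L = 231 mm, e = 5 mm; θ ← 0°
rotate_crank_by(-26°): θ ← 0° -26° = -26°
rotate_crank_by(+30°): θ ← -26° +30° = 4°
rotate_crank_by(-72°): θ ← 4° -72° = -68°
crank pin P = (r cos θ, r sin θ) = (15.733477, -38.941722)
h = r sin θ − e = -38.941722 − 5 = -43.941722
sin φ = h / L = -43.941722 / 231 = -0.19022390
φ = arcsin(-0.19022390) = -10.965851°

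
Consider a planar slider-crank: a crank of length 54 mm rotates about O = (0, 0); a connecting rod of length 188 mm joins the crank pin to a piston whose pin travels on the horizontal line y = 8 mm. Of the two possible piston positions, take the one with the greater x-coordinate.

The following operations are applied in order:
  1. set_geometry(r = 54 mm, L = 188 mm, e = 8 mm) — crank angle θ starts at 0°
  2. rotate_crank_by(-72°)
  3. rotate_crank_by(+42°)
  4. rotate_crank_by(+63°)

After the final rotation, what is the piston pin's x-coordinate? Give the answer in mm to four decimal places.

232.0651

set_geometry: r = 54 mm, L = 188 mm, e = 8 mm; θ ← 0°
rotate_crank_by(-72°): θ ← 0° -72° = -72°
rotate_crank_by(+42°): θ ← -72° +42° = -30°
rotate_crank_by(+63°): θ ← -30° +63° = 33°
crank pin P = (r cos θ, r sin θ) = (45.288211, 29.410508)
h = r sin θ − e = 29.410508 − 8 = 21.410508
x = r cos θ + √(L² − h²) = 45.288211 + √(35344.0 − 458.4098) = 45.288211 + 186.776846 = 232.065057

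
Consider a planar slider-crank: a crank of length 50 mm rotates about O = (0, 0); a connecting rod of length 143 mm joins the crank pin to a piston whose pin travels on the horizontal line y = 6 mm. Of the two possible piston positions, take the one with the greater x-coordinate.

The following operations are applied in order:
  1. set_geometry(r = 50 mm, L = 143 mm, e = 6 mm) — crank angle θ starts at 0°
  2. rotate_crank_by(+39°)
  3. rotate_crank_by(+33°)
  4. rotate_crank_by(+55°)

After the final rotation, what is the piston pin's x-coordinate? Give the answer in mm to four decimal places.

108.8252

set_geometry: r = 50 mm, L = 143 mm, e = 6 mm; θ ← 0°
rotate_crank_by(+39°): θ ← 0° +39° = 39°
rotate_crank_by(+33°): θ ← 39° +33° = 72°
rotate_crank_by(+55°): θ ← 72° +55° = 127°
crank pin P = (r cos θ, r sin θ) = (-30.090751, 39.931776)
h = r sin θ − e = 39.931776 − 6 = 33.931776
x = r cos θ + √(L² − h²) = -30.090751 + √(20449.0 − 1151.3654) = -30.090751 + 138.915926 = 108.825175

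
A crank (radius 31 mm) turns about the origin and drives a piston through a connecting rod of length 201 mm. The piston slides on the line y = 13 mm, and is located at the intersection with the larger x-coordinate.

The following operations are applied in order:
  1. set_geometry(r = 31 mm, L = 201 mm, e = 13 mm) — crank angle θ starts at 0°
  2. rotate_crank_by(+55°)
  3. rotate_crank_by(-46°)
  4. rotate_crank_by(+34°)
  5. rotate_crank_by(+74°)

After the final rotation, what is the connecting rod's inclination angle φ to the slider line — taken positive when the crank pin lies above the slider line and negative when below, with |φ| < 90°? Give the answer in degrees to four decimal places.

4.1715

set_geometry: r = 31 mm, L = 201 mm, e = 13 mm; θ ← 0°
rotate_crank_by(+55°): θ ← 0° +55° = 55°
rotate_crank_by(-46°): θ ← 55° -46° = 9°
rotate_crank_by(+34°): θ ← 9° +34° = 43°
rotate_crank_by(+74°): θ ← 43° +74° = 117°
crank pin P = (r cos θ, r sin θ) = (-14.073705, 27.621202)
h = r sin θ − e = 27.621202 − 13 = 14.621202
sin φ = h / L = 14.621202 / 201 = 0.07274230
φ = arcsin(0.07274230) = 4.171511°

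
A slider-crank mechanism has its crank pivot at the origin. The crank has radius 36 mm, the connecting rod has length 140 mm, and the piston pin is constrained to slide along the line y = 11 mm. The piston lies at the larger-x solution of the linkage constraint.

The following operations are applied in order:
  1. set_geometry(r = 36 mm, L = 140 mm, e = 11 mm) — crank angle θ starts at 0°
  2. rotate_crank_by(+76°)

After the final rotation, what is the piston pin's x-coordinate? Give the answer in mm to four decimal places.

146.6488

set_geometry: r = 36 mm, L = 140 mm, e = 11 mm; θ ← 0°
rotate_crank_by(+76°): θ ← 0° +76° = 76°
crank pin P = (r cos θ, r sin θ) = (8.709188, 34.930646)
h = r sin θ − e = 34.930646 − 11 = 23.930646
x = r cos θ + √(L² − h²) = 8.709188 + √(19600.0 − 572.6758) = 8.709188 + 137.939567 = 146.648755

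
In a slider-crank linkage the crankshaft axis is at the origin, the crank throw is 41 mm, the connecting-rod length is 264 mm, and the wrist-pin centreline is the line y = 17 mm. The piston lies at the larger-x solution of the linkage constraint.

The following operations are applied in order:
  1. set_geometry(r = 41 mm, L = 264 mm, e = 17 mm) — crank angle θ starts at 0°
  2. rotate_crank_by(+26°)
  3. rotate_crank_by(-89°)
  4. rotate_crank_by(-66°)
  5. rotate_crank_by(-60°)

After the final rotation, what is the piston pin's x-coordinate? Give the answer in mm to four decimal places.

223.2924

set_geometry: r = 41 mm, L = 264 mm, e = 17 mm; θ ← 0°
rotate_crank_by(+26°): θ ← 0° +26° = 26°
rotate_crank_by(-89°): θ ← 26° -89° = -63°
rotate_crank_by(-66°): θ ← -63° -66° = -129°
rotate_crank_by(-60°): θ ← -129° -60° = -189°
crank pin P = (r cos θ, r sin θ) = (-40.495222, 6.413813)
h = r sin θ − e = 6.413813 − 17 = -10.586187
x = r cos θ + √(L² − h²) = -40.495222 + √(69696.0 − 112.0674) = -40.495222 + 263.787666 = 223.292444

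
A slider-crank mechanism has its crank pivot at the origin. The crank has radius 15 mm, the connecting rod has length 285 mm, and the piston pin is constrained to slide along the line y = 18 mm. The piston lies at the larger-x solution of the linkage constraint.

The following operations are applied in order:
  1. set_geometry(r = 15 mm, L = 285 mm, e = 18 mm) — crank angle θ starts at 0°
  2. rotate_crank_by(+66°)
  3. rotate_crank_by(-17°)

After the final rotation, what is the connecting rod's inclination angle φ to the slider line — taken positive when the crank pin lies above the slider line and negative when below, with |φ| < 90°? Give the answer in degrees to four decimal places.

-1.3429

set_geometry: r = 15 mm, L = 285 mm, e = 18 mm; θ ← 0°
rotate_crank_by(+66°): θ ← 0° +66° = 66°
rotate_crank_by(-17°): θ ← 66° -17° = 49°
crank pin P = (r cos θ, r sin θ) = (9.840885, 11.320644)
h = r sin θ − e = 11.320644 − 18 = -6.679356
sin φ = h / L = -6.679356 / 285 = -0.02343634
φ = arcsin(-0.02343634) = -1.342926°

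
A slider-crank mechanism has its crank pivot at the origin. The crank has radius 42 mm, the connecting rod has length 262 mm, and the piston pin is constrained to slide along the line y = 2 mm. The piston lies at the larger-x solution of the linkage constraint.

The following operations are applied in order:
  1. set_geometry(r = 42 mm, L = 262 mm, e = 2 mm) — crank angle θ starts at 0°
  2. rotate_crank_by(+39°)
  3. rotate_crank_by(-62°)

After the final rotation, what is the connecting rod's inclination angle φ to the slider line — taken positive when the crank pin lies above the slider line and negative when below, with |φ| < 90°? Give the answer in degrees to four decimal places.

set_geometry: r = 42 mm, L = 262 mm, e = 2 mm; θ ← 0°
rotate_crank_by(+39°): θ ← 0° +39° = 39°
rotate_crank_by(-62°): θ ← 39° -62° = -23°
crank pin P = (r cos θ, r sin θ) = (38.661204, -16.410707)
h = r sin θ − e = -16.410707 − 2 = -18.410707
sin φ = h / L = -18.410707 / 262 = -0.07026988
φ = arcsin(-0.07026988) = -4.029488°

-4.0295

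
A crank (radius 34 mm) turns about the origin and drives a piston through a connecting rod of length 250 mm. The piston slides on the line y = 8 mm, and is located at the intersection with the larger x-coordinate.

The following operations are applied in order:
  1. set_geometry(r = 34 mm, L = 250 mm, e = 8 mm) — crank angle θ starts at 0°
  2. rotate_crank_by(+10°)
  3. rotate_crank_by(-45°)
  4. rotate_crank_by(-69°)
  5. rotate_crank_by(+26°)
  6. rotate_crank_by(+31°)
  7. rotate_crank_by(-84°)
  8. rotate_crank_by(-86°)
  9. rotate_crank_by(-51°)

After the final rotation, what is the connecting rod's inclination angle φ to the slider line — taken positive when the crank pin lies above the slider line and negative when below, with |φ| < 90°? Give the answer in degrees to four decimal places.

5.9648

set_geometry: r = 34 mm, L = 250 mm, e = 8 mm; θ ← 0°
rotate_crank_by(+10°): θ ← 0° +10° = 10°
rotate_crank_by(-45°): θ ← 10° -45° = -35°
rotate_crank_by(-69°): θ ← -35° -69° = -104°
rotate_crank_by(+26°): θ ← -104° +26° = -78°
rotate_crank_by(+31°): θ ← -78° +31° = -47°
rotate_crank_by(-84°): θ ← -47° -84° = -131°
rotate_crank_by(-86°): θ ← -131° -86° = -217°
rotate_crank_by(-51°): θ ← -217° -51° = -268°
crank pin P = (r cos θ, r sin θ) = (-1.186583, 33.979288)
h = r sin θ − e = 33.979288 − 8 = 25.979288
sin φ = h / L = 25.979288 / 250 = 0.10391715
φ = arcsin(0.10391715) = 5.964783°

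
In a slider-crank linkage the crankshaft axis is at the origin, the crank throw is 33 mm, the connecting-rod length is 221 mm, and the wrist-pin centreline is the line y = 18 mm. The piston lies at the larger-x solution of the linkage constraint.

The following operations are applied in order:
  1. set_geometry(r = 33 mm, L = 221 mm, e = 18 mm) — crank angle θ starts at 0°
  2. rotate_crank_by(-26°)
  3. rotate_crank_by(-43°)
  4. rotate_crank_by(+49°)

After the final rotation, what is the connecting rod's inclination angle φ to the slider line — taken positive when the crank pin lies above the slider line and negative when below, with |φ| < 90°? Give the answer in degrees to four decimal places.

set_geometry: r = 33 mm, L = 221 mm, e = 18 mm; θ ← 0°
rotate_crank_by(-26°): θ ← 0° -26° = -26°
rotate_crank_by(-43°): θ ← -26° -43° = -69°
rotate_crank_by(+49°): θ ← -69° +49° = -20°
crank pin P = (r cos θ, r sin θ) = (31.009856, -11.286665)
h = r sin θ − e = -11.286665 − 18 = -29.286665
sin φ = h / L = -29.286665 / 221 = -0.13251884
φ = arcsin(-0.13251884) = -7.615171°

-7.6152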